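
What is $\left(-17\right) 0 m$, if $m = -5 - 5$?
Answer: $0$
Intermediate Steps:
$m = -10$
$\left(-17\right) 0 m = \left(-17\right) 0 \left(-10\right) = 0 \left(-10\right) = 0$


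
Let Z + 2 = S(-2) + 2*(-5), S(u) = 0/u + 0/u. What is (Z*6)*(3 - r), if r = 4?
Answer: 72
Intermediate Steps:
S(u) = 0 (S(u) = 0 + 0 = 0)
Z = -12 (Z = -2 + (0 + 2*(-5)) = -2 + (0 - 10) = -2 - 10 = -12)
(Z*6)*(3 - r) = (-12*6)*(3 - 1*4) = -72*(3 - 4) = -72*(-1) = 72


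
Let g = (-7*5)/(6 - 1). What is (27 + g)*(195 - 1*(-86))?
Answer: 5620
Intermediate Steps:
g = -7 (g = -35/5 = -35*⅕ = -7)
(27 + g)*(195 - 1*(-86)) = (27 - 7)*(195 - 1*(-86)) = 20*(195 + 86) = 20*281 = 5620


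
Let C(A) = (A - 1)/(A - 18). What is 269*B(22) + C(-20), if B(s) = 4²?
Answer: 163573/38 ≈ 4304.6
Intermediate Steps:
B(s) = 16
C(A) = (-1 + A)/(-18 + A)
269*B(22) + C(-20) = 269*16 + (-1 - 20)/(-18 - 20) = 4304 - 21/(-38) = 4304 - 1/38*(-21) = 4304 + 21/38 = 163573/38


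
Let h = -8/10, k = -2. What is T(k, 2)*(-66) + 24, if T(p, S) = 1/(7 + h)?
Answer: 414/31 ≈ 13.355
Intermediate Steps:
h = -⅘ (h = -8*⅒ = -⅘ ≈ -0.80000)
T(p, S) = 5/31 (T(p, S) = 1/(7 - ⅘) = 1/(31/5) = 5/31)
T(k, 2)*(-66) + 24 = (5/31)*(-66) + 24 = -330/31 + 24 = 414/31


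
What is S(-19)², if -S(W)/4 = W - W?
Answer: 0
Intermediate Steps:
S(W) = 0 (S(W) = -4*(W - W) = -4*0 = 0)
S(-19)² = 0² = 0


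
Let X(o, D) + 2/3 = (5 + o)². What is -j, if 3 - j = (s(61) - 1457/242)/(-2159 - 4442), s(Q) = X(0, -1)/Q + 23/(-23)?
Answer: -125243201/41761698 ≈ -2.9990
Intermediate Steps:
X(o, D) = -⅔ + (5 + o)²
s(Q) = -1 + 73/(3*Q) (s(Q) = (-⅔ + (5 + 0)²)/Q + 23/(-23) = (-⅔ + 5²)/Q + 23*(-1/23) = (-⅔ + 25)/Q - 1 = 73/(3*Q) - 1 = -1 + 73/(3*Q))
j = 125243201/41761698 (j = 3 - ((73/3 - 1*61)/61 - 1457/242)/(-2159 - 4442) = 3 - ((73/3 - 61)/61 - 1457*1/242)/(-6601) = 3 - ((1/61)*(-110/3) - 1457/242)*(-1)/6601 = 3 - (-110/183 - 1457/242)*(-1)/6601 = 3 - (-293251)*(-1)/(44286*6601) = 3 - 1*41893/41761698 = 3 - 41893/41761698 = 125243201/41761698 ≈ 2.9990)
-j = -1*125243201/41761698 = -125243201/41761698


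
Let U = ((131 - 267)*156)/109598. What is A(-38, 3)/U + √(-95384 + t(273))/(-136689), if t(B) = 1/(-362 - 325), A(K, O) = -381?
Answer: 6959473/3536 - I*√45018291783/93905343 ≈ 1968.2 - 0.0022595*I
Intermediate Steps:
t(B) = -1/687 (t(B) = 1/(-687) = -1/687)
U = -10608/54799 (U = -136*156*(1/109598) = -21216*1/109598 = -10608/54799 ≈ -0.19358)
A(-38, 3)/U + √(-95384 + t(273))/(-136689) = -381/(-10608/54799) + √(-95384 - 1/687)/(-136689) = -381*(-54799/10608) + √(-65528809/687)*(-1/136689) = 6959473/3536 + (I*√45018291783/687)*(-1/136689) = 6959473/3536 - I*√45018291783/93905343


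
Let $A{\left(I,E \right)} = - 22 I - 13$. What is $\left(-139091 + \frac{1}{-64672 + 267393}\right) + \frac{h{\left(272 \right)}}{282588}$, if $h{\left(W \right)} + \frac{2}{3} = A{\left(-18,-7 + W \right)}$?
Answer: $- \frac{23904118639439053}{171859565844} \approx -1.3909 \cdot 10^{5}$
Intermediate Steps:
$A{\left(I,E \right)} = -13 - 22 I$
$h{\left(W \right)} = \frac{1147}{3}$ ($h{\left(W \right)} = - \frac{2}{3} - -383 = - \frac{2}{3} + \left(-13 + 396\right) = - \frac{2}{3} + 383 = \frac{1147}{3}$)
$\left(-139091 + \frac{1}{-64672 + 267393}\right) + \frac{h{\left(272 \right)}}{282588} = \left(-139091 + \frac{1}{-64672 + 267393}\right) + \frac{1147}{3 \cdot 282588} = \left(-139091 + \frac{1}{202721}\right) + \frac{1147}{3} \cdot \frac{1}{282588} = \left(-139091 + \frac{1}{202721}\right) + \frac{1147}{847764} = - \frac{28196666610}{202721} + \frac{1147}{847764} = - \frac{23904118639439053}{171859565844}$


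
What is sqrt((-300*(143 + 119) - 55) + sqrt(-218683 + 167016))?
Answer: sqrt(-78655 + 11*I*sqrt(427)) ≈ 0.405 + 280.46*I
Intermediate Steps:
sqrt((-300*(143 + 119) - 55) + sqrt(-218683 + 167016)) = sqrt((-300*262 - 55) + sqrt(-51667)) = sqrt((-78600 - 55) + 11*I*sqrt(427)) = sqrt(-78655 + 11*I*sqrt(427))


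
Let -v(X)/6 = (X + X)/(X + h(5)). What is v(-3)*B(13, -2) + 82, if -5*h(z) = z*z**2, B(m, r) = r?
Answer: 592/7 ≈ 84.571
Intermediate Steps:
h(z) = -z**3/5 (h(z) = -z*z**2/5 = -z**3/5)
v(X) = -12*X/(-25 + X) (v(X) = -6*(X + X)/(X - 1/5*5**3) = -6*2*X/(X - 1/5*125) = -6*2*X/(X - 25) = -6*2*X/(-25 + X) = -12*X/(-25 + X))
v(-3)*B(13, -2) + 82 = -12*(-3)/(-25 - 3)*(-2) + 82 = -12*(-3)/(-28)*(-2) + 82 = -12*(-3)*(-1/28)*(-2) + 82 = -9/7*(-2) + 82 = 18/7 + 82 = 592/7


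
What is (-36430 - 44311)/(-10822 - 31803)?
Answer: 80741/42625 ≈ 1.8942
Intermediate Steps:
(-36430 - 44311)/(-10822 - 31803) = -80741/(-42625) = -80741*(-1/42625) = 80741/42625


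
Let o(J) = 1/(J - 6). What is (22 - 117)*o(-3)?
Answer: 95/9 ≈ 10.556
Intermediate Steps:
o(J) = 1/(-6 + J)
(22 - 117)*o(-3) = (22 - 117)/(-6 - 3) = -95/(-9) = -95*(-⅑) = 95/9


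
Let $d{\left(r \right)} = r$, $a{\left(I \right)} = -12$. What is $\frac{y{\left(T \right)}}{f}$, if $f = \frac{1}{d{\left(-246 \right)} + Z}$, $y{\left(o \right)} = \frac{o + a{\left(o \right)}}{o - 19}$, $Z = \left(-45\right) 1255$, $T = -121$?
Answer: $- \frac{1077699}{20} \approx -53885.0$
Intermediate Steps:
$Z = -56475$
$y{\left(o \right)} = \frac{-12 + o}{-19 + o}$ ($y{\left(o \right)} = \frac{o - 12}{o - 19} = \frac{-12 + o}{-19 + o}$)
$f = - \frac{1}{56721}$ ($f = \frac{1}{-246 - 56475} = \frac{1}{-56721} = - \frac{1}{56721} \approx -1.763 \cdot 10^{-5}$)
$\frac{y{\left(T \right)}}{f} = \frac{\frac{1}{-19 - 121} \left(-12 - 121\right)}{- \frac{1}{56721}} = \frac{1}{-140} \left(-133\right) \left(-56721\right) = \left(- \frac{1}{140}\right) \left(-133\right) \left(-56721\right) = \frac{19}{20} \left(-56721\right) = - \frac{1077699}{20}$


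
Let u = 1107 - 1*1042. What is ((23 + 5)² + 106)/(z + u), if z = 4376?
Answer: 890/4441 ≈ 0.20041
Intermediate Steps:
u = 65 (u = 1107 - 1042 = 65)
((23 + 5)² + 106)/(z + u) = ((23 + 5)² + 106)/(4376 + 65) = (28² + 106)/4441 = (784 + 106)*(1/4441) = 890*(1/4441) = 890/4441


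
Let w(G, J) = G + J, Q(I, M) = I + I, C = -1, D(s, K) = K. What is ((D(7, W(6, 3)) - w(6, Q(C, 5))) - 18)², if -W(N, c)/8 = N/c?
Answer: 1444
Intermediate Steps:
W(N, c) = -8*N/c
Q(I, M) = 2*I
((D(7, W(6, 3)) - w(6, Q(C, 5))) - 18)² = ((-8*6/3 - (6 + 2*(-1))) - 18)² = ((-8*6*⅓ - (6 - 2)) - 18)² = ((-16 - 1*4) - 18)² = ((-16 - 4) - 18)² = (-20 - 18)² = (-38)² = 1444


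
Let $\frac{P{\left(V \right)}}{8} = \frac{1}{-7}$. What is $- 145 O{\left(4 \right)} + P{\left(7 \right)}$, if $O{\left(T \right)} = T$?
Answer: $- \frac{4068}{7} \approx -581.14$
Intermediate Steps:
$P{\left(V \right)} = - \frac{8}{7}$ ($P{\left(V \right)} = \frac{8}{-7} = 8 \left(- \frac{1}{7}\right) = - \frac{8}{7}$)
$- 145 O{\left(4 \right)} + P{\left(7 \right)} = \left(-145\right) 4 - \frac{8}{7} = -580 - \frac{8}{7} = - \frac{4068}{7}$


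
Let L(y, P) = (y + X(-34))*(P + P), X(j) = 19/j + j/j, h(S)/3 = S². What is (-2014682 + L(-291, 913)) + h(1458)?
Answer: 65144843/17 ≈ 3.8320e+6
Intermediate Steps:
h(S) = 3*S²
X(j) = 1 + 19/j (X(j) = 19/j + 1 = 1 + 19/j)
L(y, P) = 2*P*(15/34 + y) (L(y, P) = (y + (19 - 34)/(-34))*(P + P) = (y - 1/34*(-15))*(2*P) = (y + 15/34)*(2*P) = (15/34 + y)*(2*P) = 2*P*(15/34 + y))
(-2014682 + L(-291, 913)) + h(1458) = (-2014682 + (1/17)*913*(15 + 34*(-291))) + 3*1458² = (-2014682 + (1/17)*913*(15 - 9894)) + 3*2125764 = (-2014682 + (1/17)*913*(-9879)) + 6377292 = (-2014682 - 9019527/17) + 6377292 = -43269121/17 + 6377292 = 65144843/17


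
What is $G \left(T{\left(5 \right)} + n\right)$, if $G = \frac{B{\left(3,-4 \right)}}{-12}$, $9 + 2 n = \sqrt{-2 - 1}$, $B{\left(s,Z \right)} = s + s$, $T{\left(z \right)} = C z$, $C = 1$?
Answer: $- \frac{1}{4} - \frac{i \sqrt{3}}{4} \approx -0.25 - 0.43301 i$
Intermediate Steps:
$T{\left(z \right)} = z$ ($T{\left(z \right)} = 1 z = z$)
$B{\left(s,Z \right)} = 2 s$
$n = - \frac{9}{2} + \frac{i \sqrt{3}}{2}$ ($n = - \frac{9}{2} + \frac{\sqrt{-2 - 1}}{2} = - \frac{9}{2} + \frac{\sqrt{-3}}{2} = - \frac{9}{2} + \frac{i \sqrt{3}}{2} \approx -4.5 + 0.86602 i$)
$G = - \frac{1}{2}$ ($G = \frac{2 \cdot 3}{-12} = 6 \left(- \frac{1}{12}\right) = - \frac{1}{2} \approx -0.5$)
$G \left(T{\left(5 \right)} + n\right) = - \frac{5 - \left(\frac{9}{2} - \frac{i \sqrt{3}}{2}\right)}{2} = - \frac{\frac{1}{2} + \frac{i \sqrt{3}}{2}}{2} = - \frac{1}{4} - \frac{i \sqrt{3}}{4}$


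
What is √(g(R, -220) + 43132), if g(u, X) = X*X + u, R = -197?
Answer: √91335 ≈ 302.22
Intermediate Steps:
g(u, X) = u + X² (g(u, X) = X² + u = u + X²)
√(g(R, -220) + 43132) = √((-197 + (-220)²) + 43132) = √((-197 + 48400) + 43132) = √(48203 + 43132) = √91335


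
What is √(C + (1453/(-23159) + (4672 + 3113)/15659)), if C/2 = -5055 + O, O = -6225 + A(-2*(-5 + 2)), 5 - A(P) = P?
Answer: I*√2967132129980792151154/362646781 ≈ 150.21*I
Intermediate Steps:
A(P) = 5 - P
O = -6226 (O = -6225 + (5 - (-2)*(-5 + 2)) = -6225 + (5 - (-2)*(-3)) = -6225 + (5 - 1*6) = -6225 + (5 - 6) = -6225 - 1 = -6226)
C = -22562 (C = 2*(-5055 - 6226) = 2*(-11281) = -22562)
√(C + (1453/(-23159) + (4672 + 3113)/15659)) = √(-22562 + (1453/(-23159) + (4672 + 3113)/15659)) = √(-22562 + (1453*(-1/23159) + 7785*(1/15659))) = √(-22562 + (-1453/23159 + 7785/15659)) = √(-22562 + 157540288/362646781) = √(-8181879132634/362646781) = I*√2967132129980792151154/362646781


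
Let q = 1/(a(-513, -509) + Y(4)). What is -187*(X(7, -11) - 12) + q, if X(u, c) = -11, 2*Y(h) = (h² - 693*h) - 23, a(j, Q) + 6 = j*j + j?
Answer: 2247362823/522521 ≈ 4301.0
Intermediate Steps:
a(j, Q) = -6 + j + j² (a(j, Q) = -6 + (j*j + j) = -6 + (j² + j) = -6 + (j + j²) = -6 + j + j²)
Y(h) = -23/2 + h²/2 - 693*h/2 (Y(h) = ((h² - 693*h) - 23)/2 = (-23 + h² - 693*h)/2 = -23/2 + h²/2 - 693*h/2)
q = 2/522521 (q = 1/((-6 - 513 + (-513)²) + (-23/2 + (½)*4² - 693/2*4)) = 1/((-6 - 513 + 263169) + (-23/2 + (½)*16 - 1386)) = 1/(262650 + (-23/2 + 8 - 1386)) = 1/(262650 - 2779/2) = 1/(522521/2) = 2/522521 ≈ 3.8276e-6)
-187*(X(7, -11) - 12) + q = -187*(-11 - 12) + 2/522521 = -187*(-23) + 2/522521 = 4301 + 2/522521 = 2247362823/522521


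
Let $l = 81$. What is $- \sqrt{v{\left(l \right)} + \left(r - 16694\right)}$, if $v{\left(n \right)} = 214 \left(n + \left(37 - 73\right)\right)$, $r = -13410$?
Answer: $- i \sqrt{20474} \approx - 143.09 i$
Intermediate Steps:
$v{\left(n \right)} = -7704 + 214 n$ ($v{\left(n \right)} = 214 \left(n - 36\right) = 214 \left(-36 + n\right) = -7704 + 214 n$)
$- \sqrt{v{\left(l \right)} + \left(r - 16694\right)} = - \sqrt{\left(-7704 + 214 \cdot 81\right) - 30104} = - \sqrt{\left(-7704 + 17334\right) - 30104} = - \sqrt{9630 - 30104} = - \sqrt{-20474} = - i \sqrt{20474}$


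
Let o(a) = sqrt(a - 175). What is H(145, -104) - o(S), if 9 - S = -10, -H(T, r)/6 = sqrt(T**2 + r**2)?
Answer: -6*sqrt(31841) - 2*I*sqrt(39) ≈ -1070.6 - 12.49*I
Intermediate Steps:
H(T, r) = -6*sqrt(T**2 + r**2)
S = 19 (S = 9 - 1*(-10) = 9 + 10 = 19)
o(a) = sqrt(-175 + a)
H(145, -104) - o(S) = -6*sqrt(145**2 + (-104)**2) - sqrt(-175 + 19) = -6*sqrt(21025 + 10816) - sqrt(-156) = -6*sqrt(31841) - 2*I*sqrt(39)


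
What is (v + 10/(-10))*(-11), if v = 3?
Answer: -22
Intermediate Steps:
(v + 10/(-10))*(-11) = (3 + 10/(-10))*(-11) = (3 + 10*(-⅒))*(-11) = (3 - 1)*(-11) = 2*(-11) = -22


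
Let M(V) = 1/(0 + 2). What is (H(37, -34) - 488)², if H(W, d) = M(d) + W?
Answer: 811801/4 ≈ 2.0295e+5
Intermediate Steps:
M(V) = ½ (M(V) = 1/2 = ½)
H(W, d) = ½ + W
(H(37, -34) - 488)² = ((½ + 37) - 488)² = (75/2 - 488)² = (-901/2)² = 811801/4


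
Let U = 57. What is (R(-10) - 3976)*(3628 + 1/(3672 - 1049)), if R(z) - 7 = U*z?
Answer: -43194236055/2623 ≈ -1.6467e+7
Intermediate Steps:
R(z) = 7 + 57*z
(R(-10) - 3976)*(3628 + 1/(3672 - 1049)) = ((7 + 57*(-10)) - 3976)*(3628 + 1/(3672 - 1049)) = ((7 - 570) - 3976)*(3628 + 1/2623) = (-563 - 3976)*(3628 + 1/2623) = -4539*9516245/2623 = -43194236055/2623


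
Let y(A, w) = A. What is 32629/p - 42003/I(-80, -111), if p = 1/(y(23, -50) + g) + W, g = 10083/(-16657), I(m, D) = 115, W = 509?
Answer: -6576135821347/21837109535 ≈ -301.15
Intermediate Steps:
g = -10083/16657 (g = 10083*(-1/16657) = -10083/16657 ≈ -0.60533)
p = 189887909/373028 (p = 1/(23 - 10083/16657) + 509 = 1/(373028/16657) + 509 = 16657/373028 + 509 = 189887909/373028 ≈ 509.04)
32629/p - 42003/I(-80, -111) = 32629/(189887909/373028) - 42003/115 = 32629*(373028/189887909) - 42003*1/115 = 12171530612/189887909 - 42003/115 = -6576135821347/21837109535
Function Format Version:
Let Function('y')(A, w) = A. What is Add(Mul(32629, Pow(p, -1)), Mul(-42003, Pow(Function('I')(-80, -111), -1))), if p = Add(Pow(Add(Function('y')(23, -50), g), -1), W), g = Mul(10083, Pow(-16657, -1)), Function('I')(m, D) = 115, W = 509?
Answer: Rational(-6576135821347, 21837109535) ≈ -301.15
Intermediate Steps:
g = Rational(-10083, 16657) (g = Mul(10083, Rational(-1, 16657)) = Rational(-10083, 16657) ≈ -0.60533)
p = Rational(189887909, 373028) (p = Add(Pow(Add(23, Rational(-10083, 16657)), -1), 509) = Add(Pow(Rational(373028, 16657), -1), 509) = Add(Rational(16657, 373028), 509) = Rational(189887909, 373028) ≈ 509.04)
Add(Mul(32629, Pow(p, -1)), Mul(-42003, Pow(Function('I')(-80, -111), -1))) = Add(Mul(32629, Pow(Rational(189887909, 373028), -1)), Mul(-42003, Pow(115, -1))) = Add(Mul(32629, Rational(373028, 189887909)), Mul(-42003, Rational(1, 115))) = Add(Rational(12171530612, 189887909), Rational(-42003, 115)) = Rational(-6576135821347, 21837109535)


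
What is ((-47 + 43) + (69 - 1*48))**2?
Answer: 289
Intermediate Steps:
((-47 + 43) + (69 - 1*48))**2 = (-4 + (69 - 48))**2 = (-4 + 21)**2 = 17**2 = 289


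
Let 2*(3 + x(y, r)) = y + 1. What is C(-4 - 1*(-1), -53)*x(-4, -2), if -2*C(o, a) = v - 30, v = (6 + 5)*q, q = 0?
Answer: -135/2 ≈ -67.500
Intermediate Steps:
v = 0 (v = (6 + 5)*0 = 11*0 = 0)
x(y, r) = -5/2 + y/2 (x(y, r) = -3 + (y + 1)/2 = -3 + (1 + y)/2 = -3 + (½ + y/2) = -5/2 + y/2)
C(o, a) = 15 (C(o, a) = -(0 - 30)/2 = -½*(-30) = 15)
C(-4 - 1*(-1), -53)*x(-4, -2) = 15*(-5/2 + (½)*(-4)) = 15*(-5/2 - 2) = 15*(-9/2) = -135/2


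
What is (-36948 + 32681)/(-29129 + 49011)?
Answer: -4267/19882 ≈ -0.21462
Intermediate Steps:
(-36948 + 32681)/(-29129 + 49011) = -4267/19882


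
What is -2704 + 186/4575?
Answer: -4123538/1525 ≈ -2704.0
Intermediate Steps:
-2704 + 186/4575 = -2704 + 186*(1/4575) = -2704 + 62/1525 = -4123538/1525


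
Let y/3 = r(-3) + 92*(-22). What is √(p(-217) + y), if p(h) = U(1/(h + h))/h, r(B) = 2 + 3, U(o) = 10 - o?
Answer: I*√1140880974/434 ≈ 77.827*I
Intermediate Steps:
r(B) = 5
p(h) = (10 - 1/(2*h))/h (p(h) = (10 - 1/(h + h))/h = (10 - 1/(2*h))/h)
y = -6057 (y = 3*(5 + 92*(-22)) = 3*(5 - 2024) = 3*(-2019) = -6057)
√(p(-217) + y) = √((½)*(-1 + 20*(-217))/(-217)² - 6057) = √((½)*(1/47089)*(-1 - 4340) - 6057) = √((½)*(1/47089)*(-4341) - 6057) = √(-4341/94178 - 6057) = √(-570440487/94178) = I*√1140880974/434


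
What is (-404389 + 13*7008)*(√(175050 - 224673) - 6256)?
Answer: 1959910960 - 313285*I*√49623 ≈ 1.9599e+9 - 6.9788e+7*I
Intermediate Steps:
(-404389 + 13*7008)*(√(175050 - 224673) - 6256) = (-404389 + 91104)*(√(-49623) - 6256) = -313285*(I*√49623 - 6256) = -313285*(-6256 + I*√49623) = 1959910960 - 313285*I*√49623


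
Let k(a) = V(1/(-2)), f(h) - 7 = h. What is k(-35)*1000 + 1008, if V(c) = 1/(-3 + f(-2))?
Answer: 1508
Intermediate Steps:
f(h) = 7 + h
V(c) = ½ (V(c) = 1/(-3 + (7 - 2)) = 1/(-3 + 5) = 1/2 = ½)
k(a) = ½
k(-35)*1000 + 1008 = (½)*1000 + 1008 = 500 + 1008 = 1508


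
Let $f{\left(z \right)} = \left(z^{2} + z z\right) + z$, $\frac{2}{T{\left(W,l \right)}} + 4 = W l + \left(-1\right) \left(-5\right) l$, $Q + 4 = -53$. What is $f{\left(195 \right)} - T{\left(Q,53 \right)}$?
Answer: $\frac{105218101}{1380} \approx 76245.0$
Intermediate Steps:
$Q = -57$ ($Q = -4 - 53 = -57$)
$T{\left(W,l \right)} = \frac{2}{-4 + 5 l + W l}$ ($T{\left(W,l \right)} = \frac{2}{-4 + \left(W l + \left(-1\right) \left(-5\right) l\right)} = \frac{2}{-4 + \left(W l + 5 l\right)} = \frac{2}{-4 + \left(5 l + W l\right)} = \frac{2}{-4 + 5 l + W l}$)
$f{\left(z \right)} = z + 2 z^{2}$ ($f{\left(z \right)} = \left(z^{2} + z^{2}\right) + z = 2 z^{2} + z = z + 2 z^{2}$)
$f{\left(195 \right)} - T{\left(Q,53 \right)} = 195 \left(1 + 2 \cdot 195\right) - \frac{2}{-4 + 5 \cdot 53 - 3021} = 195 \left(1 + 390\right) - \frac{2}{-4 + 265 - 3021} = 195 \cdot 391 - \frac{2}{-2760} = 76245 - 2 \left(- \frac{1}{2760}\right) = 76245 - - \frac{1}{1380} = 76245 + \frac{1}{1380} = \frac{105218101}{1380}$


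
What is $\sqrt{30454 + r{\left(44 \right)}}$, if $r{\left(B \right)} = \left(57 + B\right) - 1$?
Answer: $\sqrt{30554} \approx 174.8$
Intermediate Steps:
$r{\left(B \right)} = 56 + B$
$\sqrt{30454 + r{\left(44 \right)}} = \sqrt{30454 + \left(56 + 44\right)} = \sqrt{30454 + 100} = \sqrt{30554}$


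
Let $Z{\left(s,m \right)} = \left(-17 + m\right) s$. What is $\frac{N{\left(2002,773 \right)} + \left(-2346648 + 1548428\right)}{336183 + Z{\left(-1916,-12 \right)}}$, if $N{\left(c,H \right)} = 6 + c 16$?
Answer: $- \frac{766182}{391747} \approx -1.9558$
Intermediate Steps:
$N{\left(c,H \right)} = 6 + 16 c$
$Z{\left(s,m \right)} = s \left(-17 + m\right)$
$\frac{N{\left(2002,773 \right)} + \left(-2346648 + 1548428\right)}{336183 + Z{\left(-1916,-12 \right)}} = \frac{\left(6 + 16 \cdot 2002\right) + \left(-2346648 + 1548428\right)}{336183 - 1916 \left(-17 - 12\right)} = \frac{\left(6 + 32032\right) - 798220}{336183 - -55564} = \frac{32038 - 798220}{336183 + 55564} = - \frac{766182}{391747}$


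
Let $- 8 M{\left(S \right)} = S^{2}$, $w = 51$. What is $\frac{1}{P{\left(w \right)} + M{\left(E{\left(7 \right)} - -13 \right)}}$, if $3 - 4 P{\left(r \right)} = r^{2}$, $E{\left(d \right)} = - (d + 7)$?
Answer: $- \frac{8}{5197} \approx -0.0015393$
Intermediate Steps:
$E{\left(d \right)} = -7 - d$ ($E{\left(d \right)} = - (7 + d) = -7 - d$)
$M{\left(S \right)} = - \frac{S^{2}}{8}$
$P{\left(r \right)} = \frac{3}{4} - \frac{r^{2}}{4}$
$\frac{1}{P{\left(w \right)} + M{\left(E{\left(7 \right)} - -13 \right)}} = \frac{1}{\left(\frac{3}{4} - \frac{51^{2}}{4}\right) - \frac{\left(\left(-7 - 7\right) - -13\right)^{2}}{8}} = \frac{1}{\left(\frac{3}{4} - \frac{2601}{4}\right) - \frac{\left(\left(-7 - 7\right) + 13\right)^{2}}{8}} = \frac{1}{\left(\frac{3}{4} - \frac{2601}{4}\right) - \frac{\left(-14 + 13\right)^{2}}{8}} = \frac{1}{- \frac{1299}{2} - \frac{\left(-1\right)^{2}}{8}} = \frac{1}{- \frac{1299}{2} - \frac{1}{8}} = \frac{1}{- \frac{5197}{8}} = - \frac{8}{5197}$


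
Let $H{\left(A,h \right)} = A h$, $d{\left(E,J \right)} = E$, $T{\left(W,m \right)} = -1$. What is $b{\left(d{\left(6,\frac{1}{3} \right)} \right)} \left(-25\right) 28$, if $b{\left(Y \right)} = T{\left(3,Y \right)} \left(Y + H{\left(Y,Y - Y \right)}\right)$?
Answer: $4200$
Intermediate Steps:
$b{\left(Y \right)} = - Y$ ($b{\left(Y \right)} = - (Y + Y \left(Y - Y\right)) = - (Y + Y 0) = - (Y + 0) = - Y$)
$b{\left(d{\left(6,\frac{1}{3} \right)} \right)} \left(-25\right) 28 = \left(-1\right) 6 \left(-25\right) 28 = \left(-6\right) \left(-25\right) 28 = 150 \cdot 28 = 4200$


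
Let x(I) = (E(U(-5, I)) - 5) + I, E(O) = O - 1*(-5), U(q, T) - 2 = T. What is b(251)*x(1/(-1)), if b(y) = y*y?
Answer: 0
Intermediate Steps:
U(q, T) = 2 + T
b(y) = y**2
E(O) = 5 + O (E(O) = O + 5 = 5 + O)
x(I) = 2 + 2*I (x(I) = ((5 + (2 + I)) - 5) + I = ((7 + I) - 5) + I = (2 + I) + I = 2 + 2*I)
b(251)*x(1/(-1)) = 251**2*(2 + 2/(-1)) = 63001*(2 + 2*(-1)) = 63001*(2 - 2) = 63001*0 = 0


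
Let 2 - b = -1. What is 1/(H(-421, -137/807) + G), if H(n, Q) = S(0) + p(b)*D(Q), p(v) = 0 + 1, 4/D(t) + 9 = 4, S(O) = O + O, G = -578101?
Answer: -5/2890509 ≈ -1.7298e-6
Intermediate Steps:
b = 3 (b = 2 - 1*(-1) = 2 + 1 = 3)
S(O) = 2*O
D(t) = -⅘ (D(t) = 4/(-9 + 4) = 4/(-5) = 4*(-⅕) = -⅘)
p(v) = 1
H(n, Q) = -⅘ (H(n, Q) = 2*0 + 1*(-⅘) = 0 - ⅘ = -⅘)
1/(H(-421, -137/807) + G) = 1/(-⅘ - 578101) = 1/(-2890509/5) = -5/2890509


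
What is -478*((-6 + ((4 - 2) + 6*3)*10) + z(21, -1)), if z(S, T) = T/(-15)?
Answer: -1391458/15 ≈ -92764.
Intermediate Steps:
z(S, T) = -T/15 (z(S, T) = T*(-1/15) = -T/15)
-478*((-6 + ((4 - 2) + 6*3)*10) + z(21, -1)) = -478*((-6 + ((4 - 2) + 6*3)*10) - 1/15*(-1)) = -478*((-6 + (2 + 18)*10) + 1/15) = -478*((-6 + 20*10) + 1/15) = -478*((-6 + 200) + 1/15) = -478*(194 + 1/15) = -478*2911/15 = -1391458/15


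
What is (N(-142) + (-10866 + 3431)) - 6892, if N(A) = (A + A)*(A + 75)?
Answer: 4701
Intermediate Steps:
N(A) = 2*A*(75 + A) (N(A) = (2*A)*(75 + A) = 2*A*(75 + A))
(N(-142) + (-10866 + 3431)) - 6892 = (2*(-142)*(75 - 142) + (-10866 + 3431)) - 6892 = (2*(-142)*(-67) - 7435) - 6892 = (19028 - 7435) - 6892 = 11593 - 6892 = 4701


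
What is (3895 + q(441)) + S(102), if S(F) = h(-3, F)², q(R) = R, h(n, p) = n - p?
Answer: 15361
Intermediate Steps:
S(F) = (-3 - F)²
(3895 + q(441)) + S(102) = (3895 + 441) + (3 + 102)² = 4336 + 105² = 4336 + 11025 = 15361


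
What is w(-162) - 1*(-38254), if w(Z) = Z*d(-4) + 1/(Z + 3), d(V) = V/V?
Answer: 6056627/159 ≈ 38092.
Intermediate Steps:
d(V) = 1
w(Z) = Z + 1/(3 + Z) (w(Z) = Z*1 + 1/(Z + 3) = Z + 1/(3 + Z))
w(-162) - 1*(-38254) = (1 + (-162)² + 3*(-162))/(3 - 162) - 1*(-38254) = (1 + 26244 - 486)/(-159) + 38254 = -1/159*25759 + 38254 = -25759/159 + 38254 = 6056627/159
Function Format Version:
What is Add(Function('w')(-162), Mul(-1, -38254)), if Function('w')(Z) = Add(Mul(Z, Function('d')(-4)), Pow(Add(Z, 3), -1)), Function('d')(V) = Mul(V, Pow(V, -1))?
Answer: Rational(6056627, 159) ≈ 38092.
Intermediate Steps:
Function('d')(V) = 1
Function('w')(Z) = Add(Z, Pow(Add(3, Z), -1)) (Function('w')(Z) = Add(Mul(Z, 1), Pow(Add(Z, 3), -1)) = Add(Z, Pow(Add(3, Z), -1)))
Add(Function('w')(-162), Mul(-1, -38254)) = Add(Mul(Pow(Add(3, -162), -1), Add(1, Pow(-162, 2), Mul(3, -162))), Mul(-1, -38254)) = Add(Mul(Pow(-159, -1), Add(1, 26244, -486)), 38254) = Add(Mul(Rational(-1, 159), 25759), 38254) = Add(Rational(-25759, 159), 38254) = Rational(6056627, 159)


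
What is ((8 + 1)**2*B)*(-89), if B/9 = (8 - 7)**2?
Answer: -64881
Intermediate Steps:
B = 9 (B = 9*(8 - 7)**2 = 9*1**2 = 9*1 = 9)
((8 + 1)**2*B)*(-89) = ((8 + 1)**2*9)*(-89) = (9**2*9)*(-89) = (81*9)*(-89) = 729*(-89) = -64881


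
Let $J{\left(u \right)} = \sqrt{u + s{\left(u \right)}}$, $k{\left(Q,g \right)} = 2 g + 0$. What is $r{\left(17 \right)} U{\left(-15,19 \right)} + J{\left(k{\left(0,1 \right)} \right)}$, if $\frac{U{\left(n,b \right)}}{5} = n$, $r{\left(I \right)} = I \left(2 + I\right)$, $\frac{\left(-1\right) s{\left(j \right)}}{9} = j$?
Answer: $-24225 + 4 i \approx -24225.0 + 4.0 i$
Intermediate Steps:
$s{\left(j \right)} = - 9 j$
$U{\left(n,b \right)} = 5 n$
$k{\left(Q,g \right)} = 2 g$
$J{\left(u \right)} = 2 \sqrt{2} \sqrt{- u}$ ($J{\left(u \right)} = \sqrt{u - 9 u} = \sqrt{- 8 u} = 2 \sqrt{2} \sqrt{- u}$)
$r{\left(17 \right)} U{\left(-15,19 \right)} + J{\left(k{\left(0,1 \right)} \right)} = 17 \left(2 + 17\right) 5 \left(-15\right) + 2 \sqrt{2} \sqrt{- 2 \cdot 1} = 17 \cdot 19 \left(-75\right) + 2 \sqrt{2} \sqrt{\left(-1\right) 2} = 323 \left(-75\right) + 2 \sqrt{2} \sqrt{-2} = -24225 + 2 \sqrt{2} i \sqrt{2} = -24225 + 4 i$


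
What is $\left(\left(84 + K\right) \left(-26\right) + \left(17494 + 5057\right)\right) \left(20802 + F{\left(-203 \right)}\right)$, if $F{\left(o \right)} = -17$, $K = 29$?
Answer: $407656205$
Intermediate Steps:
$\left(\left(84 + K\right) \left(-26\right) + \left(17494 + 5057\right)\right) \left(20802 + F{\left(-203 \right)}\right) = \left(\left(84 + 29\right) \left(-26\right) + \left(17494 + 5057\right)\right) \left(20802 - 17\right) = \left(113 \left(-26\right) + 22551\right) 20785 = \left(-2938 + 22551\right) 20785 = 19613 \cdot 20785 = 407656205$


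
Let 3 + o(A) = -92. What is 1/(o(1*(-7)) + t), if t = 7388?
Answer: 1/7293 ≈ 0.00013712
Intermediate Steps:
o(A) = -95 (o(A) = -3 - 92 = -95)
1/(o(1*(-7)) + t) = 1/(-95 + 7388) = 1/7293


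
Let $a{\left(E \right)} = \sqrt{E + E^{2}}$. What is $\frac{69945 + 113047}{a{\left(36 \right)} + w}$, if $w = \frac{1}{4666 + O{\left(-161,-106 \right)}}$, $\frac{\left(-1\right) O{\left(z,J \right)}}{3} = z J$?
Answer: $\frac{8514983744}{2884082395967} + \frac{2377315341454848 \sqrt{37}}{2884082395967} \approx 5014.0$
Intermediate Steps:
$O{\left(z,J \right)} = - 3 J z$ ($O{\left(z,J \right)} = - 3 z J = - 3 J z$)
$w = - \frac{1}{46532}$ ($w = \frac{1}{4666 - \left(-318\right) \left(-161\right)} = \frac{1}{4666 - 51198} = \frac{1}{-46532} = - \frac{1}{46532} \approx -2.1491 \cdot 10^{-5}$)
$\frac{69945 + 113047}{a{\left(36 \right)} + w} = \frac{69945 + 113047}{\sqrt{36 \left(1 + 36\right)} - \frac{1}{46532}} = \frac{182992}{\sqrt{36 \cdot 37} - \frac{1}{46532}} = \frac{182992}{\sqrt{1332} - \frac{1}{46532}} = \frac{182992}{6 \sqrt{37} - \frac{1}{46532}} = \frac{182992}{- \frac{1}{46532} + 6 \sqrt{37}}$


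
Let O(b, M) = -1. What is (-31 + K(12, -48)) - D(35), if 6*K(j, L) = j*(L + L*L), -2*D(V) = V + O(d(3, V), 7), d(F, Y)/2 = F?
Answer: 4498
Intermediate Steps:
d(F, Y) = 2*F
D(V) = 1/2 - V/2 (D(V) = -(V - 1)/2 = -(-1 + V)/2 = 1/2 - V/2)
K(j, L) = j*(L + L**2)/6 (K(j, L) = (j*(L + L*L))/6 = (j*(L + L**2))/6 = j*(L + L**2)/6)
(-31 + K(12, -48)) - D(35) = (-31 + (1/6)*(-48)*12*(1 - 48)) - (1/2 - 1/2*35) = (-31 + (1/6)*(-48)*12*(-47)) - (1/2 - 35/2) = (-31 + 4512) - 1*(-17) = 4481 + 17 = 4498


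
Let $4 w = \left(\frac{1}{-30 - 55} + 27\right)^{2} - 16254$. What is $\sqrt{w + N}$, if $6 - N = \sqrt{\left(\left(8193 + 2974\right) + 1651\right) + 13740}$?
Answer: $\frac{\sqrt{-111999314 - 202300 \sqrt{542}}}{170} \approx 63.548 i$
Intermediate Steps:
$w = - \frac{56086357}{14450}$ ($w = \frac{\left(\frac{1}{-30 - 55} + 27\right)^{2} - 16254}{4} = \frac{\left(\frac{1}{-85} + 27\right)^{2} - 16254}{4} = \frac{\left(- \frac{1}{85} + 27\right)^{2} - 16254}{4} = \frac{\left(\frac{2294}{85}\right)^{2} - 16254}{4} = \frac{\frac{5262436}{7225} - 16254}{4} = \frac{1}{4} \left(- \frac{112172714}{7225}\right) = - \frac{56086357}{14450} \approx -3881.4$)
$N = 6 - 7 \sqrt{542}$ ($N = 6 - \sqrt{\left(\left(8193 + 2974\right) + 1651\right) + 13740} = 6 - \sqrt{\left(11167 + 1651\right) + 13740} = 6 - \sqrt{12818 + 13740} = 6 - \sqrt{26558} = 6 - 7 \sqrt{542} \approx -156.97$)
$\sqrt{w + N} = \sqrt{- \frac{56086357}{14450} + \left(6 - 7 \sqrt{542}\right)} = \sqrt{- \frac{55999657}{14450} - 7 \sqrt{542}}$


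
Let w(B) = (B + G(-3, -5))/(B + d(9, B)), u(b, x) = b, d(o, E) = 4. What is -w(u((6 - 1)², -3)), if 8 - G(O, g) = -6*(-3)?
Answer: -15/29 ≈ -0.51724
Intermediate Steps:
G(O, g) = -10 (G(O, g) = 8 - (-6)*(-3) = 8 - 1*18 = 8 - 18 = -10)
w(B) = (-10 + B)/(4 + B) (w(B) = (B - 10)/(B + 4) = (-10 + B)/(4 + B))
-w(u((6 - 1)², -3)) = -(-10 + (6 - 1)²)/(4 + (6 - 1)²) = -(-10 + 5²)/(4 + 5²) = -(-10 + 25)/(4 + 25) = -15/29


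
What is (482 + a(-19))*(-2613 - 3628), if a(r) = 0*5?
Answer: -3008162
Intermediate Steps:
a(r) = 0
(482 + a(-19))*(-2613 - 3628) = (482 + 0)*(-2613 - 3628) = 482*(-6241) = -3008162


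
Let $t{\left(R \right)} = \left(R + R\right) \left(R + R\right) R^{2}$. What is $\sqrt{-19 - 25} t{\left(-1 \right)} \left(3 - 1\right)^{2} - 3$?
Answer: $-3 + 32 i \sqrt{11} \approx -3.0 + 106.13 i$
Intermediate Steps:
$t{\left(R \right)} = 4 R^{4}$ ($t{\left(R \right)} = 2 R 2 R R^{2} = 4 R^{2} R^{2} = 4 R^{4}$)
$\sqrt{-19 - 25} t{\left(-1 \right)} \left(3 - 1\right)^{2} - 3 = \sqrt{-19 - 25} \cdot 4 \left(-1\right)^{4} \left(3 - 1\right)^{2} - 3 = \sqrt{-44} \cdot 4 \cdot 1 \cdot 2^{2} - 3 = 2 i \sqrt{11} \cdot 4 \cdot 4 - 3 = 2 i \sqrt{11} \cdot 16 - 3 = 32 i \sqrt{11} - 3 = -3 + 32 i \sqrt{11}$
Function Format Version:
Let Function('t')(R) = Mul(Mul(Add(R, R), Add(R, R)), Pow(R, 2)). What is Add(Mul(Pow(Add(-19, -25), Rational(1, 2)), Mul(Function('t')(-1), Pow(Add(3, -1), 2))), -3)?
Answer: Add(-3, Mul(32, I, Pow(11, Rational(1, 2)))) ≈ Add(-3.0000, Mul(106.13, I))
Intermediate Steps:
Function('t')(R) = Mul(4, Pow(R, 4)) (Function('t')(R) = Mul(Mul(Mul(2, R), Mul(2, R)), Pow(R, 2)) = Mul(Mul(4, Pow(R, 2)), Pow(R, 2)) = Mul(4, Pow(R, 4)))
Add(Mul(Pow(Add(-19, -25), Rational(1, 2)), Mul(Function('t')(-1), Pow(Add(3, -1), 2))), -3) = Add(Mul(Pow(Add(-19, -25), Rational(1, 2)), Mul(Mul(4, Pow(-1, 4)), Pow(Add(3, -1), 2))), -3) = Add(Mul(Pow(-44, Rational(1, 2)), Mul(Mul(4, 1), Pow(2, 2))), -3) = Add(Mul(Mul(2, I, Pow(11, Rational(1, 2))), Mul(4, 4)), -3) = Add(Mul(Mul(2, I, Pow(11, Rational(1, 2))), 16), -3) = Add(Mul(32, I, Pow(11, Rational(1, 2))), -3) = Add(-3, Mul(32, I, Pow(11, Rational(1, 2))))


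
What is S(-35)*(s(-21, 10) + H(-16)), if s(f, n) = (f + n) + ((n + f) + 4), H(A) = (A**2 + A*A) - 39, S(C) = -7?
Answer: -3185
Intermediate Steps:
H(A) = -39 + 2*A**2 (H(A) = (A**2 + A**2) - 39 = 2*A**2 - 39 = -39 + 2*A**2)
s(f, n) = 4 + 2*f + 2*n (s(f, n) = (f + n) + ((f + n) + 4) = (f + n) + (4 + f + n) = 4 + 2*f + 2*n)
S(-35)*(s(-21, 10) + H(-16)) = -7*((4 + 2*(-21) + 2*10) + (-39 + 2*(-16)**2)) = -7*((4 - 42 + 20) + (-39 + 2*256)) = -7*(-18 + (-39 + 512)) = -7*(-18 + 473) = -7*455 = -3185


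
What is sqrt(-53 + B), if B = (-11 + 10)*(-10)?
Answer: I*sqrt(43) ≈ 6.5574*I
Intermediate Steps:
B = 10 (B = -1*(-10) = 10)
sqrt(-53 + B) = sqrt(-53 + 10) = sqrt(-43) = I*sqrt(43)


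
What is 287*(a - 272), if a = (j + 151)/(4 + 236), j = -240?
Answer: -18760903/240 ≈ -78170.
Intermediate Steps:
a = -89/240 (a = (-240 + 151)/(4 + 236) = -89/240 ≈ -0.37083)
287*(a - 272) = 287*(-89/240 - 272) = 287*(-65369/240) = -18760903/240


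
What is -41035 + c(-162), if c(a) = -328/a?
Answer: -3323671/81 ≈ -41033.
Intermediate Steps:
-41035 + c(-162) = -41035 - 328/(-162) = -41035 - 328*(-1/162) = -41035 + 164/81 = -3323671/81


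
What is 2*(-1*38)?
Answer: -76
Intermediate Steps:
2*(-1*38) = 2*(-38) = -76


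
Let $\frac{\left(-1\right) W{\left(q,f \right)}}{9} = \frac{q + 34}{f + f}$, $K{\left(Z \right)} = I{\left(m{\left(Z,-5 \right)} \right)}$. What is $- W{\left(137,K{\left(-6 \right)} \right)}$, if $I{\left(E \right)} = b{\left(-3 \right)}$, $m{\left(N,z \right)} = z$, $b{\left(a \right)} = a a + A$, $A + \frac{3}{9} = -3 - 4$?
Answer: $\frac{4617}{10} \approx 461.7$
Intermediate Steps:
$A = - \frac{22}{3}$ ($A = - \frac{1}{3} - 7 = - \frac{22}{3} \approx -7.3333$)
$b{\left(a \right)} = - \frac{22}{3} + a^{2}$ ($b{\left(a \right)} = a a - \frac{22}{3} = a^{2} - \frac{22}{3} = - \frac{22}{3} + a^{2}$)
$I{\left(E \right)} = \frac{5}{3}$ ($I{\left(E \right)} = - \frac{22}{3} + \left(-3\right)^{2} = - \frac{22}{3} + 9 = \frac{5}{3}$)
$K{\left(Z \right)} = \frac{5}{3}$
$W{\left(q,f \right)} = - \frac{9 \left(34 + q\right)}{2 f}$ ($W{\left(q,f \right)} = - 9 \frac{q + 34}{f + f} = - 9 \frac{34 + q}{2 f} = - \frac{9 \left(34 + q\right)}{2 f}$)
$- W{\left(137,K{\left(-6 \right)} \right)} = - \frac{9 \left(-34 - 137\right)}{2 \cdot \frac{5}{3}} = - \frac{9 \cdot 3 \left(-34 - 137\right)}{2 \cdot 5} = - \frac{9 \cdot 3 \left(-171\right)}{2 \cdot 5} = \left(-1\right) \left(- \frac{4617}{10}\right) = \frac{4617}{10}$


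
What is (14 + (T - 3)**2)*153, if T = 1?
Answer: 2754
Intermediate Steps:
(14 + (T - 3)**2)*153 = (14 + (1 - 3)**2)*153 = (14 + (-2)**2)*153 = (14 + 4)*153 = 18*153 = 2754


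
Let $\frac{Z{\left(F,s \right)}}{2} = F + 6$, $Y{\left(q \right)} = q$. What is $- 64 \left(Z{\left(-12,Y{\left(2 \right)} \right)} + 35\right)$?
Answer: $-1472$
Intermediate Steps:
$Z{\left(F,s \right)} = 12 + 2 F$ ($Z{\left(F,s \right)} = 2 \left(F + 6\right) = 2 \left(6 + F\right) = 12 + 2 F$)
$- 64 \left(Z{\left(-12,Y{\left(2 \right)} \right)} + 35\right) = - 64 \left(\left(12 + 2 \left(-12\right)\right) + 35\right) = - 64 \left(\left(12 - 24\right) + 35\right) = - 64 \left(-12 + 35\right) = \left(-64\right) 23 = -1472$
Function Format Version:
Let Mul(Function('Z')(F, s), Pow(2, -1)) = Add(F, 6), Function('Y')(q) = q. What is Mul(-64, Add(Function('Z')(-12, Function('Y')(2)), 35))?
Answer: -1472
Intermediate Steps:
Function('Z')(F, s) = Add(12, Mul(2, F)) (Function('Z')(F, s) = Mul(2, Add(F, 6)) = Mul(2, Add(6, F)) = Add(12, Mul(2, F)))
Mul(-64, Add(Function('Z')(-12, Function('Y')(2)), 35)) = Mul(-64, Add(Add(12, Mul(2, -12)), 35)) = Mul(-64, Add(Add(12, -24), 35)) = Mul(-64, Add(-12, 35)) = Mul(-64, 23) = -1472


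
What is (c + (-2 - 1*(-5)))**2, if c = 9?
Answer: 144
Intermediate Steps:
(c + (-2 - 1*(-5)))**2 = (9 + (-2 - 1*(-5)))**2 = (9 + (-2 + 5))**2 = (9 + 3)**2 = 12**2 = 144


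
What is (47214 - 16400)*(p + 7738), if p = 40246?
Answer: 1478578976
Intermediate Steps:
(47214 - 16400)*(p + 7738) = (47214 - 16400)*(40246 + 7738) = 30814*47984 = 1478578976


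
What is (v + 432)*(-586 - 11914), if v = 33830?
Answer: -428275000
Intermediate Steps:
(v + 432)*(-586 - 11914) = (33830 + 432)*(-586 - 11914) = 34262*(-12500) = -428275000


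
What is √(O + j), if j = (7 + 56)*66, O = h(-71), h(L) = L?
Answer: √4087 ≈ 63.930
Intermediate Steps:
O = -71
j = 4158 (j = 63*66 = 4158)
√(O + j) = √(-71 + 4158) = √4087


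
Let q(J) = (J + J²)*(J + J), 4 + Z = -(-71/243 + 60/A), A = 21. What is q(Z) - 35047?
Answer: -174850803427295/4921675101 ≈ -35527.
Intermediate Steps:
Z = -11167/1701 (Z = -4 - (-71/243 + 60/21) = -4 - (-71*1/243 + 60*(1/21)) = -4 - (-71/243 + 20/7) = -4 - 1*4363/1701 = -4 - 4363/1701 = -11167/1701 ≈ -6.5650)
q(J) = 2*J*(J + J²) (q(J) = (J + J²)*(2*J) = 2*J*(J + J²))
q(Z) - 35047 = 2*(-11167/1701)²*(1 - 11167/1701) - 35047 = 2*(124701889/2893401)*(-9466/1701) - 35047 = -2360856162548/4921675101 - 35047 = -174850803427295/4921675101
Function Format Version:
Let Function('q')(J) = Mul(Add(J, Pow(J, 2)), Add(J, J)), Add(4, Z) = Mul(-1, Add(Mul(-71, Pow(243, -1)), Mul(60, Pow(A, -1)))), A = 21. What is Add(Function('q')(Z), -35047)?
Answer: Rational(-174850803427295, 4921675101) ≈ -35527.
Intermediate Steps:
Z = Rational(-11167, 1701) (Z = Add(-4, Mul(-1, Add(Mul(-71, Pow(243, -1)), Mul(60, Pow(21, -1))))) = Add(-4, Mul(-1, Add(Mul(-71, Rational(1, 243)), Mul(60, Rational(1, 21))))) = Add(-4, Mul(-1, Add(Rational(-71, 243), Rational(20, 7)))) = Add(-4, Mul(-1, Rational(4363, 1701))) = Add(-4, Rational(-4363, 1701)) = Rational(-11167, 1701) ≈ -6.5650)
Function('q')(J) = Mul(2, J, Add(J, Pow(J, 2))) (Function('q')(J) = Mul(Add(J, Pow(J, 2)), Mul(2, J)) = Mul(2, J, Add(J, Pow(J, 2))))
Add(Function('q')(Z), -35047) = Add(Mul(2, Pow(Rational(-11167, 1701), 2), Add(1, Rational(-11167, 1701))), -35047) = Add(Mul(2, Rational(124701889, 2893401), Rational(-9466, 1701)), -35047) = Add(Rational(-2360856162548, 4921675101), -35047) = Rational(-174850803427295, 4921675101)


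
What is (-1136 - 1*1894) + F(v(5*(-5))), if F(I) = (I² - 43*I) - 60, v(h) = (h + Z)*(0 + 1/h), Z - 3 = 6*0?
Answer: -1954416/625 ≈ -3127.1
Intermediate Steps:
Z = 3 (Z = 3 + 6*0 = 3 + 0 = 3)
v(h) = (3 + h)/h (v(h) = (h + 3)*(0 + 1/h) = (3 + h)/h)
F(I) = -60 + I² - 43*I
(-1136 - 1*1894) + F(v(5*(-5))) = (-1136 - 1*1894) + (-60 + ((3 + 5*(-5))/((5*(-5))))² - 43*(3 + 5*(-5))/(5*(-5))) = (-1136 - 1894) + (-60 + ((3 - 25)/(-25))² - 43*(3 - 25)/(-25)) = -3030 + (-60 + (-1/25*(-22))² - (-43)*(-22)/25) = -3030 + (-60 + (22/25)² - 43*22/25) = -3030 + (-60 + 484/625 - 946/25) = -3030 - 60666/625 = -1954416/625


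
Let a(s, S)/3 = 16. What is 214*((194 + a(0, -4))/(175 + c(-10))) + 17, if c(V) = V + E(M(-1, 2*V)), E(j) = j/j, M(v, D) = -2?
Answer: 27305/83 ≈ 328.98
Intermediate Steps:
a(s, S) = 48 (a(s, S) = 3*16 = 48)
E(j) = 1
c(V) = 1 + V (c(V) = V + 1 = 1 + V)
214*((194 + a(0, -4))/(175 + c(-10))) + 17 = 214*((194 + 48)/(175 + (1 - 10))) + 17 = 214*(242/(175 - 9)) + 17 = 214*(242/166) + 17 = 214*(242*(1/166)) + 17 = 214*(121/83) + 17 = 25894/83 + 17 = 27305/83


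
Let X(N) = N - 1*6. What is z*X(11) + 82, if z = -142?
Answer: -628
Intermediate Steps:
X(N) = -6 + N (X(N) = N - 6 = -6 + N)
z*X(11) + 82 = -142*(-6 + 11) + 82 = -142*5 + 82 = -710 + 82 = -628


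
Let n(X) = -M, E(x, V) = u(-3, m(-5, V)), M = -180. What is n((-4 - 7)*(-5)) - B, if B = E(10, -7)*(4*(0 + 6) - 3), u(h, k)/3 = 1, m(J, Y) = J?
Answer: 117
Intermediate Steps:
u(h, k) = 3 (u(h, k) = 3*1 = 3)
E(x, V) = 3
n(X) = 180 (n(X) = -1*(-180) = 180)
B = 63 (B = 3*(4*(0 + 6) - 3) = 3*(4*6 - 3) = 3*(24 - 3) = 3*21 = 63)
n((-4 - 7)*(-5)) - B = 180 - 1*63 = 180 - 63 = 117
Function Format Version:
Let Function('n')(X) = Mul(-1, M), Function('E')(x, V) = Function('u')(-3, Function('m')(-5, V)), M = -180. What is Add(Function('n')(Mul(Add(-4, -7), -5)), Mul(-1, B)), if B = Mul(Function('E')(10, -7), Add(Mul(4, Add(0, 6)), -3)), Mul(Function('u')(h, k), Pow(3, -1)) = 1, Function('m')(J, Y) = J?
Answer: 117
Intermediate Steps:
Function('u')(h, k) = 3 (Function('u')(h, k) = Mul(3, 1) = 3)
Function('E')(x, V) = 3
Function('n')(X) = 180 (Function('n')(X) = Mul(-1, -180) = 180)
B = 63 (B = Mul(3, Add(Mul(4, Add(0, 6)), -3)) = Mul(3, Add(Mul(4, 6), -3)) = Mul(3, Add(24, -3)) = Mul(3, 21) = 63)
Add(Function('n')(Mul(Add(-4, -7), -5)), Mul(-1, B)) = Add(180, Mul(-1, 63)) = Add(180, -63) = 117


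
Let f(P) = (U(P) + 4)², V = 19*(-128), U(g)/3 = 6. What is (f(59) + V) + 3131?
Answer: 1183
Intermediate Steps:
U(g) = 18 (U(g) = 3*6 = 18)
V = -2432
f(P) = 484 (f(P) = (18 + 4)² = 22² = 484)
(f(59) + V) + 3131 = (484 - 2432) + 3131 = -1948 + 3131 = 1183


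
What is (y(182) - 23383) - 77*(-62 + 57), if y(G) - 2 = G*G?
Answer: 10128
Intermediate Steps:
y(G) = 2 + G² (y(G) = 2 + G*G = 2 + G²)
(y(182) - 23383) - 77*(-62 + 57) = ((2 + 182²) - 23383) - 77*(-62 + 57) = ((2 + 33124) - 23383) - 77*(-5) = (33126 - 23383) + 385 = 9743 + 385 = 10128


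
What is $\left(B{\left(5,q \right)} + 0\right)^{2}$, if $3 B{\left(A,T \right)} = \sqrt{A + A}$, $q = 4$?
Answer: $\frac{10}{9} \approx 1.1111$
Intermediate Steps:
$B{\left(A,T \right)} = \frac{\sqrt{2} \sqrt{A}}{3}$ ($B{\left(A,T \right)} = \frac{\sqrt{A + A}}{3} = \frac{\sqrt{2 A}}{3} = \frac{\sqrt{2} \sqrt{A}}{3}$)
$\left(B{\left(5,q \right)} + 0\right)^{2} = \left(\frac{\sqrt{2} \sqrt{5}}{3} + 0\right)^{2} = \left(\frac{\sqrt{10}}{3} + 0\right)^{2} = \left(\frac{\sqrt{10}}{3}\right)^{2} = \frac{10}{9}$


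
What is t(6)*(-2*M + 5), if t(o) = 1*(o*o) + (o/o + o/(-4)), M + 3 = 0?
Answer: 781/2 ≈ 390.50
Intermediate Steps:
M = -3 (M = -3 + 0 = -3)
t(o) = 1 + o² - o/4 (t(o) = 1*o² + (1 + o*(-¼)) = o² + (1 - o/4) = 1 + o² - o/4)
t(6)*(-2*M + 5) = (1 + 6² - ¼*6)*(-2*(-3) + 5) = (1 + 36 - 3/2)*(6 + 5) = (71/2)*11 = 781/2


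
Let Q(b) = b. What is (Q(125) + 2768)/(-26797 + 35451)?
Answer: 2893/8654 ≈ 0.33430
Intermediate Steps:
(Q(125) + 2768)/(-26797 + 35451) = (125 + 2768)/(-26797 + 35451) = 2893/8654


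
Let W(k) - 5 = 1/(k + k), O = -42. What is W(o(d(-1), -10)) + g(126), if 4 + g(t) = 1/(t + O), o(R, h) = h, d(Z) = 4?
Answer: 101/105 ≈ 0.96190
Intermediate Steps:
W(k) = 5 + 1/(2*k) (W(k) = 5 + 1/(k + k) = 5 + 1/(2*k))
g(t) = -4 + 1/(-42 + t) (g(t) = -4 + 1/(t - 42) = -4 + 1/(-42 + t))
W(o(d(-1), -10)) + g(126) = (5 + (1/2)/(-10)) + (169 - 4*126)/(-42 + 126) = (5 + (1/2)*(-1/10)) + (169 - 504)/84 = (5 - 1/20) + (1/84)*(-335) = 99/20 - 335/84 = 101/105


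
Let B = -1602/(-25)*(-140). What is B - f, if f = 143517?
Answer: -762441/5 ≈ -1.5249e+5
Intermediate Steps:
B = -44856/5 (B = -1602*(-1)/25*(-140) = -18*(-89/25)*(-140) = (1602/25)*(-140) = -44856/5 ≈ -8971.2)
B - f = -44856/5 - 1*143517 = -44856/5 - 143517 = -762441/5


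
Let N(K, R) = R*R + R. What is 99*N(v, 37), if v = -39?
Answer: 139194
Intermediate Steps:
N(K, R) = R + R**2 (N(K, R) = R**2 + R = R + R**2)
99*N(v, 37) = 99*(37*(1 + 37)) = 99*(37*38) = 99*1406 = 139194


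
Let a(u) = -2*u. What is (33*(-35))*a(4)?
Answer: 9240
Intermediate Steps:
(33*(-35))*a(4) = (33*(-35))*(-2*4) = -1155*(-8) = 9240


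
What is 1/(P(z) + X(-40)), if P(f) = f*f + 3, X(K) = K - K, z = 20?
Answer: 1/403 ≈ 0.0024814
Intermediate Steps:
X(K) = 0
P(f) = 3 + f² (P(f) = f² + 3 = 3 + f²)
1/(P(z) + X(-40)) = 1/((3 + 20²) + 0) = 1/((3 + 400) + 0) = 1/(403 + 0) = 1/403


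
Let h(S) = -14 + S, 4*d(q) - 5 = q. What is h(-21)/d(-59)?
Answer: 70/27 ≈ 2.5926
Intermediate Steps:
d(q) = 5/4 + q/4
h(-21)/d(-59) = (-14 - 21)/(5/4 + (¼)*(-59)) = -35/(5/4 - 59/4) = -35/(-27/2) = -35*(-2/27) = 70/27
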